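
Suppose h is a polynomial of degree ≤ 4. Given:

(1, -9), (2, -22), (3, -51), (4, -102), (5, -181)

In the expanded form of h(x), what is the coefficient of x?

First differences: -13, -29, -51, -79. Second differences: -16, -22, -28. Third differences: -6, -6.
Level-3 differences are constant, so h has degree 3.
Fitting a degree-3 polynomial gives h(x) = -x³ - 2x² - 6.
The coefficient of x is 0.

0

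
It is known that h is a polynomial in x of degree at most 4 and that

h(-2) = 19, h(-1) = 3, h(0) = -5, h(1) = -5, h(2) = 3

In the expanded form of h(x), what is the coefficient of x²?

Write h(x) = ax^4 + bx³ + cx² + dx + e; the 5 given values yield a linear system in the 5 coefficients.
Solving, the top 2 coefficients vanish, and h(x) = 4x² - 4x - 5.
The coefficient of x² is 4.

4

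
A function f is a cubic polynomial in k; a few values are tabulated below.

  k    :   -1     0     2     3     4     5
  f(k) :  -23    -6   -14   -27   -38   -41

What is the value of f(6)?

Write f(k) = ak³ + bk² + ck + d; the 6 given values yield a linear system in the 4 coefficients.
Solving, f(k) = k³ - 8k² + 8k - 6.
Then f(6) = -30.

-30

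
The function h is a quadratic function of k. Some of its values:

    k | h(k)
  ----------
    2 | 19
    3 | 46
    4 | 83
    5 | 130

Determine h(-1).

First differences: 27, 37, 47. Second differences: 10, 10.
Level-2 differences are constant, so h has degree 2.
Fitting a degree-2 polynomial gives h(k) = 5k² + 2k - 5.
Then h(-1) = -2.

-2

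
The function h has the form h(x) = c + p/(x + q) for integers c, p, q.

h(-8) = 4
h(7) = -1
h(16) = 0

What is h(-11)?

3

(h(x) − c)(x + q) = p for each data point; the three points give a linear system in c and q, then p follows.
Solving: c = 1, q = 2, p = -18, so h(x) = 1 − 18/(x + 2).
Then h(-11) = 1 − 18/(-9) = 3.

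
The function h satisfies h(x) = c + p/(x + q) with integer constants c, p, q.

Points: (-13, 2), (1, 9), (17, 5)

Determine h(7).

(h(x) − c)(x + q) = p for each data point; the three points give a linear system in c and q, then p follows.
Solving: c = 4, q = 3, p = 20, so h(x) = 4 + 20/(x + 3).
Then h(7) = 4 + 20/10 = 6.

6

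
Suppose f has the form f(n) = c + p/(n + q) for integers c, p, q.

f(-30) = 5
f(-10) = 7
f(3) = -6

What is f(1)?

(f(n) − c)(n + q) = p for each data point; the three points give a linear system in c and q, then p follows.
Solving: c = 4, q = 0, p = -30, so f(n) = 4 − 30/(n + 0).
Then f(1) = 4 − 30/1 = -26.

-26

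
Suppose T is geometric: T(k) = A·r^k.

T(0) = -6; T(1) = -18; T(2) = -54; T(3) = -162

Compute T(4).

Consecutive ratio: -18/(-6) = 3, and -54/(-18) = 3, so r = 3.
Then A·3^0 = -6 gives A = -6, and T(k) = -6·3^k.
T(4) = -6·3^4 = -486.

-486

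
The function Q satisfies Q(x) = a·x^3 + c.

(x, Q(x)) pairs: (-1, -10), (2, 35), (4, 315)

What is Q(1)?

0

From Q(-1) = -10 and Q(2) = 35: -1a + c = -10 and 8a + c = 35.
Subtracting: 9a = 45, so a = 5; then c = -10 − 5·(-1) = -5.
So Q(x) = 5x³ − 5, and Q(1) = 0.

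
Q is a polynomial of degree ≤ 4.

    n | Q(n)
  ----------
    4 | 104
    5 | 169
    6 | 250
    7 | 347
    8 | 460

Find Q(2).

22

First differences: 65, 81, 97, 113. Second differences: 16, 16, 16.
Level-2 differences are constant, so Q has degree 2.
Fitting a degree-2 polynomial gives Q(n) = 8n² - 7n + 4.
Then Q(2) = 22.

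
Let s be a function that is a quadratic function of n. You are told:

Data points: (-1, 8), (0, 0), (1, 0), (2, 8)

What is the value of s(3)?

24

First differences: -8, 0, 8. Second differences: 8, 8.
Level-2 differences are constant, so s has degree 2.
Fitting a degree-2 polynomial gives s(n) = 4n² - 4n.
Then s(3) = 24.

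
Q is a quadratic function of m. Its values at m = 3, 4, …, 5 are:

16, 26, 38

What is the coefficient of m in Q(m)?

Write Q(m) = am² + bm + c; the 3 given values yield a linear system in the 3 coefficients.
Solving, Q(m) = m² + 3m - 2.
The coefficient of m is 3.

3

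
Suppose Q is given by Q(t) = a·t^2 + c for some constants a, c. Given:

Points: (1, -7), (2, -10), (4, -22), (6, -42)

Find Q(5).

From Q(1) = -7 and Q(2) = -10: 1a + c = -7 and 4a + c = -10.
Subtracting: 3a = -3, so a = -1; then c = -7 − (-1)·1 = -6.
So Q(t) = -1t² − 6, and Q(5) = -31.

-31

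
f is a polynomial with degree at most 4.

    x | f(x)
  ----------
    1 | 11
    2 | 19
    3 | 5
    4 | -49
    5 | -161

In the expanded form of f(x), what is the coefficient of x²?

7

First differences: 8, -14, -54, -112. Second differences: -22, -40, -58. Third differences: -18, -18.
Level-3 differences are constant, so f has degree 3.
Fitting a degree-3 polynomial gives f(x) = -3x³ + 7x² + 8x - 1.
The coefficient of x² is 7.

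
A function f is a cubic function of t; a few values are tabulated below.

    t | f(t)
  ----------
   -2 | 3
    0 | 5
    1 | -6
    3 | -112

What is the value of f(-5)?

120

Write f(t) = at³ + bt² + ct + d; the 4 given values yield a linear system in the 4 coefficients.
Solving, f(t) = -2t³ - 6t² - 3t + 5.
Then f(-5) = 120.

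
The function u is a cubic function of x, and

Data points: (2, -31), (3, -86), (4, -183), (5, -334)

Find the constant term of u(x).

1

Write u(x) = ax³ + bx² + cx + d; the 4 given values yield a linear system in the 4 coefficients.
Solving, u(x) = -2x³ - 3x² - 2x + 1.
The constant term is u(0) = 1.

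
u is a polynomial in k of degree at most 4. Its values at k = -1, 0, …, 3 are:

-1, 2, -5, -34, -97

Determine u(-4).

50

First differences: 3, -7, -29, -63. Second differences: -10, -22, -34. Third differences: -12, -12.
Level-3 differences are constant, so u has degree 3.
Fitting a degree-3 polynomial gives u(k) = -2k³ - 5k² + 2.
Then u(-4) = 50.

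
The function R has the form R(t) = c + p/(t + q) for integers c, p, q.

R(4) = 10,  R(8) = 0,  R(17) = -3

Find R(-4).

-10

(R(t) − c)(t + q) = p for each data point; the three points give a linear system in c and q, then p follows.
Solving: c = -5, q = -2, p = 30, so R(t) = -5 + 30/(t − 2).
Then R(-4) = -5 + 30/(-6) = -10.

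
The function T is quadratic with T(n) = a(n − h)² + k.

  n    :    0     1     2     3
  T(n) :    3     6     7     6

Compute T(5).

First differences 3, 1, -1; second difference -2 = 2a, so a = -1.
Expanding, the n-coefficient is −2ah = 2h; matching it to the data gives h = 2, and then k = 7.
So T(n) = -1(n − 2)² + 7.
T(5) = -1·3² + 7 = -2.

-2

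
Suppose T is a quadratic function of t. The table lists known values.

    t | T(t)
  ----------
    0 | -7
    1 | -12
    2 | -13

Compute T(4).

-3

Write T(t) = at² + bt + c; the 3 given values yield a linear system in the 3 coefficients.
Solving, T(t) = 2t² - 7t - 7.
Then T(4) = -3.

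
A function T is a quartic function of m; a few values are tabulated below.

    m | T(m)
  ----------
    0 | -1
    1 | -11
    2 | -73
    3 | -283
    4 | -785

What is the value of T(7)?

Write T(m) = am^4 + bm³ + cm² + dm + e; the 5 given values yield a linear system in the 5 coefficients.
Solving, T(m) = -2m^4 - 4m³ - 4m - 1.
Then T(7) = -6203.

-6203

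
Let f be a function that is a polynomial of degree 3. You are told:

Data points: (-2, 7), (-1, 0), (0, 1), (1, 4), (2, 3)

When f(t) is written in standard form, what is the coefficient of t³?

-1

First differences: -7, 1, 3, -1. Second differences: 8, 2, -4. Third differences: -6, -6.
Level-3 differences are constant, so f has degree 3.
Fitting a degree-3 polynomial gives f(t) = -t³ + t² + 3t + 1.
The coefficient of t³ is -1.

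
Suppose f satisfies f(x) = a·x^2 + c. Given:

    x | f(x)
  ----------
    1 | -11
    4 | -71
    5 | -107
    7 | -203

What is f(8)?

-263

From f(1) = -11 and f(4) = -71: 1a + c = -11 and 16a + c = -71.
Subtracting: 15a = -60, so a = -4; then c = -11 − (-4)·1 = -7.
So f(x) = -4x² − 7, and f(8) = -263.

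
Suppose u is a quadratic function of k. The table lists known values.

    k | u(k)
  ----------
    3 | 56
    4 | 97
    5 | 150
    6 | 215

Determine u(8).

First differences: 41, 53, 65. Second differences: 12, 12.
Level-2 differences are constant, so u has degree 2.
Fitting a degree-2 polynomial gives u(k) = 6k² - k + 5.
Then u(8) = 381.

381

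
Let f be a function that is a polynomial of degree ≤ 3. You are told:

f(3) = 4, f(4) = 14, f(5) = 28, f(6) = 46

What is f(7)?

Write f(m) = am³ + bm² + cm + d; the 4 given values yield a linear system in the 4 coefficients.
Solving, the leading coefficient vanishes, and f(m) = 2m² - 4m - 2.
Then f(7) = 68.

68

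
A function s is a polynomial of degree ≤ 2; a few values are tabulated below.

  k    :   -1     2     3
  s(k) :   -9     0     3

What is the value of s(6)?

Write s(k) = ak² + bk + c; the 3 given values yield a linear system in the 3 coefficients.
Solving, the leading coefficient vanishes, and s(k) = 3k - 6.
Then s(6) = 12.

12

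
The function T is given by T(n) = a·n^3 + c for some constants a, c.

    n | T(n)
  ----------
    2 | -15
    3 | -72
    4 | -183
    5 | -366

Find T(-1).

12

From T(2) = -15 and T(3) = -72: 8a + c = -15 and 27a + c = -72.
Subtracting: 19a = -57, so a = -3; then c = -15 − (-3)·8 = 9.
So T(n) = -3n³ + 9, and T(-1) = 12.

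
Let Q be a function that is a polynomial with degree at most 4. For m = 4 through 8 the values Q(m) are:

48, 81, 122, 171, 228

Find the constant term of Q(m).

-4

First differences: 33, 41, 49, 57. Second differences: 8, 8, 8.
Level-2 differences are constant, so Q has degree 2.
Fitting a degree-2 polynomial gives Q(m) = 4m² - 3m - 4.
The constant term is Q(0) = -4.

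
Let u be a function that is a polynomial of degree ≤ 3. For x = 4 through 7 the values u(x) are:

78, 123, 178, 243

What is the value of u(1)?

First differences: 45, 55, 65. Second differences: 10, 10.
Level-2 differences are constant, so u has degree 2.
Fitting a degree-2 polynomial gives u(x) = 5x² - 2.
Then u(1) = 3.

3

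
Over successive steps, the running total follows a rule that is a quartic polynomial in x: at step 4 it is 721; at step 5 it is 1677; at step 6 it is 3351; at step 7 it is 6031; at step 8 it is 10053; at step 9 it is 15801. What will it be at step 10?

23707

Write the value at x as T(x).
Write T(x) = ax^4 + bx³ + cx² + dx + e; the 6 given values yield a linear system in the 5 coefficients.
Solving, T(x) = 2x^4 + 4x³ - 3x² + x - 3.
Then T(10) = 23707.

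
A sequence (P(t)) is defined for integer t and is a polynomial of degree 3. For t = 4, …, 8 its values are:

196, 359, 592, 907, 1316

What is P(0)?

Write P(t) = at³ + bt² + ct + d; the 5 given values yield a linear system in the 4 coefficients.
Solving, P(t) = 2t³ + 5t² - 4t + 4.
The constant term is P(0) = 4.

4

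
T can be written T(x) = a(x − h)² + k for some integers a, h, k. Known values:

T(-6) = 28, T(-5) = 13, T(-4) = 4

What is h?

-3

First differences -15, -9; second difference 6 = 2a, so a = 3.
Expanding, the x-coefficient is −2ah = -6h; matching it to the data gives h = -3, and then k = 1.
So T(x) = 3(x + 3)² + 1.
Hence h = -3.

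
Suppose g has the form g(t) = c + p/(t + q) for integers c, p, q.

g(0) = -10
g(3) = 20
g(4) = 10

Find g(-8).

-2

(g(t) − c)(t + q) = p for each data point; the three points give a linear system in c and q, then p follows.
Solving: c = 0, q = -2, p = 20, so g(t) = 20/(t − 2).
Then g(-8) = 0 + 20/(-10) = -2.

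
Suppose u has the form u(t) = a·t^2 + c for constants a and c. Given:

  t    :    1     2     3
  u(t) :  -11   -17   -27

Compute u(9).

From u(1) = -11 and u(2) = -17: 1a + c = -11 and 4a + c = -17.
Subtracting: 3a = -6, so a = -2; then c = -11 − (-2)·1 = -9.
So u(t) = -2t² − 9, and u(9) = -171.

-171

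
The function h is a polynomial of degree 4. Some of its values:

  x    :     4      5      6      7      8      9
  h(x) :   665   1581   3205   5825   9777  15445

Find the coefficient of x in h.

First differences: 916, 1624, 2620, 3952, 5668. Second differences: 708, 996, 1332, 1716. Third differences: 288, 336, 384. Fourth differences: 48, 48.
Level-4 differences are constant, so h has degree 4.
Fitting a degree-4 polynomial gives h(x) = 2x^4 + 4x³ - 8x² + 6x + 1.
The coefficient of x is 6.

6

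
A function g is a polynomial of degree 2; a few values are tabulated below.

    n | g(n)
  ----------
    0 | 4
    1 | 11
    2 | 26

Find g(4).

Write g(n) = an² + bn + c; the 3 given values yield a linear system in the 3 coefficients.
Solving, g(n) = 4n² + 3n + 4.
Then g(4) = 80.

80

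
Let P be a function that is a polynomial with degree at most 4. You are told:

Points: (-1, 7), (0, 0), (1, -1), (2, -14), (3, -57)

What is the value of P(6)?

First differences: -7, -1, -13, -43. Second differences: 6, -12, -30. Third differences: -18, -18.
Level-3 differences are constant, so P has degree 3.
Fitting a degree-3 polynomial gives P(m) = -3m³ + 3m² - m.
Then P(6) = -546.

-546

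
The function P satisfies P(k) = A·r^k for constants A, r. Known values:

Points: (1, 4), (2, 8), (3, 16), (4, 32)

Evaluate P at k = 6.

128

Consecutive ratio: 8/4 = 2, and 16/8 = 2, so r = 2.
Then A·2^1 = 4 gives A = 2, and P(k) = 2·2^k.
P(6) = 2·2^6 = 128.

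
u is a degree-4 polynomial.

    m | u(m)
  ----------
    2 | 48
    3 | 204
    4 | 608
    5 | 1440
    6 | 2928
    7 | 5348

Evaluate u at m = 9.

14328

First differences: 156, 404, 832, 1488, 2420. Second differences: 248, 428, 656, 932. Third differences: 180, 228, 276. Fourth differences: 48, 48.
Level-4 differences are constant, so u has degree 4.
Fitting a degree-4 polynomial gives u(m) = 2m^4 + 2m³ - 4m² + 8m.
Then u(9) = 14328.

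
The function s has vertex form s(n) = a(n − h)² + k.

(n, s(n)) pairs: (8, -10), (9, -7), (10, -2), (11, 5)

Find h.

First differences 3, 5, 7; second difference 2 = 2a, so a = 1.
Expanding, the n-coefficient is −2ah = -2h; matching it to the data gives h = 7, and then k = -11.
So s(n) = 1(n − 7)² − 11.
Hence h = 7.

7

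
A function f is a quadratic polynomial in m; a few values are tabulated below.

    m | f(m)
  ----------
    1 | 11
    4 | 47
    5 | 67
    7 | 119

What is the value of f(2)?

Write f(m) = am² + bm + c; the 4 given values yield a linear system in the 3 coefficients.
Solving, f(m) = 2m² + 2m + 7.
Then f(2) = 19.

19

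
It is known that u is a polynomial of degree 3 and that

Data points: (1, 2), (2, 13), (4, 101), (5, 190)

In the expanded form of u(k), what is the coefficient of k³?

Write u(k) = ak³ + bk² + ck + d; the 4 given values yield a linear system in the 4 coefficients.
Solving, u(k) = k³ + 4k² - 8k + 5.
The coefficient of k³ is 1.

1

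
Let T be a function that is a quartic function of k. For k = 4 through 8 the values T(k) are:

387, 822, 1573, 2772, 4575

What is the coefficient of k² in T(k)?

Write T(k) = ak^4 + bk³ + ck² + dk + e; the 5 given values yield a linear system in the 5 coefficients.
Solving, T(k) = k^4 + 7k² + 3k + 7.
The coefficient of k² is 7.

7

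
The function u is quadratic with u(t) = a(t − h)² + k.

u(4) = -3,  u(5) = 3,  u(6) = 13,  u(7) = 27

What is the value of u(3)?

First differences 6, 10, 14; second difference 4 = 2a, so a = 2.
Expanding, the t-coefficient is −2ah = -4h; matching it to the data gives h = 3, and then k = -5.
So u(t) = 2(t − 3)² − 5.
u(3) = 2·0² − 5 = -5.

-5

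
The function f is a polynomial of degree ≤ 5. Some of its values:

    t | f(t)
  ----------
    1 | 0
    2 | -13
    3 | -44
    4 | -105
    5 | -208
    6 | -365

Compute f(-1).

First differences: -13, -31, -61, -103, -157. Second differences: -18, -30, -42, -54. Third differences: -12, -12, -12.
Level-3 differences are constant, so f has degree 3.
Fitting a degree-3 polynomial gives f(t) = -2t³ + 3t² - 8t + 7.
Then f(-1) = 20.

20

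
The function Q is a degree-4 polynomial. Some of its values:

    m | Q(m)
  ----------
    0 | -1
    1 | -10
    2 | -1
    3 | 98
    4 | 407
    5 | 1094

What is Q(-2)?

First differences: -9, 9, 99, 309, 687. Second differences: 18, 90, 210, 378. Third differences: 72, 120, 168. Fourth differences: 48, 48.
Level-4 differences are constant, so Q has degree 4.
Fitting a degree-4 polynomial gives Q(m) = 2m^4 - 5m² - 6m - 1.
Then Q(-2) = 23.

23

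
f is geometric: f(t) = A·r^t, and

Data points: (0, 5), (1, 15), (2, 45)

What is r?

Consecutive ratio: 15/5 = 3, and 45/15 = 3, so r = 3.
Then A·3^0 = 5 gives A = 5, and f(t) = 5·3^t.

3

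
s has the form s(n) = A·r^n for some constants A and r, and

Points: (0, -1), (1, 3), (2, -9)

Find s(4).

Consecutive ratio: 3/(-1) = -3, and -9/3 = -3, so r = -3.
Then A·(-3)^0 = -1 gives A = -1, and s(n) = -1·(-3)^n.
s(4) = -1·(-3)^4 = -81.

-81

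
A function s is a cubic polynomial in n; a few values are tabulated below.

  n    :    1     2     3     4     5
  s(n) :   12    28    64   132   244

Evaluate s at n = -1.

-8

Write s(n) = an³ + bn² + cn + d; the 5 given values yield a linear system in the 4 coefficients.
Solving, s(n) = 2n³ - 2n² + 8n + 4.
Then s(-1) = -8.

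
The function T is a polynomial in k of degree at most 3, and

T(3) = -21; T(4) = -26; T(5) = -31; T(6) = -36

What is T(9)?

-51

First differences: -5, -5, -5.
Level-1 differences are constant, so T has degree 1.
Fitting a degree-1 polynomial gives T(k) = -5k - 6.
Then T(9) = -51.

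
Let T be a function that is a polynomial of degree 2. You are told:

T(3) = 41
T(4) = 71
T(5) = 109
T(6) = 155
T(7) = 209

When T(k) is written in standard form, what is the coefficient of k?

Write T(k) = ak² + bk + c; the 5 given values yield a linear system in the 3 coefficients.
Solving, T(k) = 4k² + 2k - 1.
The coefficient of k is 2.

2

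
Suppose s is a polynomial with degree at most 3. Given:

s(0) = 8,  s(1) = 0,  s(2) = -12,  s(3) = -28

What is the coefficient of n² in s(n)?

First differences: -8, -12, -16. Second differences: -4, -4.
Level-2 differences are constant, so s has degree 2.
Fitting a degree-2 polynomial gives s(n) = -2n² - 6n + 8.
The coefficient of n² is -2.

-2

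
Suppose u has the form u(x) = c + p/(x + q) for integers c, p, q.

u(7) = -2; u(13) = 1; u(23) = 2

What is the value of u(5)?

(u(x) − c)(x + q) = p for each data point; the three points give a linear system in c and q, then p follows.
Solving: c = 3, q = -3, p = -20, so u(x) = 3 − 20/(x − 3).
Then u(5) = 3 − 20/2 = -7.

-7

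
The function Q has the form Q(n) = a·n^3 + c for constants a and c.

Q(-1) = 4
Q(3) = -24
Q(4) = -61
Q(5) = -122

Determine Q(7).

From Q(-1) = 4 and Q(3) = -24: -1a + c = 4 and 27a + c = -24.
Subtracting: 28a = -28, so a = -1; then c = 4 − (-1)·(-1) = 3.
So Q(n) = -1n³ + 3, and Q(7) = -340.

-340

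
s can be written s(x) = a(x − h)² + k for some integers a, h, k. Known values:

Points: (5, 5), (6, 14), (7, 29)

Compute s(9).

77

First differences 9, 15; second difference 6 = 2a, so a = 3.
Expanding, the x-coefficient is −2ah = -6h; matching it to the data gives h = 4, and then k = 2.
So s(x) = 3(x − 4)² + 2.
s(9) = 3·5² + 2 = 77.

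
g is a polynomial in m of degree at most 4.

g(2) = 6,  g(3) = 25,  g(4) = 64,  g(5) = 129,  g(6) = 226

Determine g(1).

1

First differences: 19, 39, 65, 97. Second differences: 20, 26, 32. Third differences: 6, 6.
Level-3 differences are constant, so g has degree 3.
Fitting a degree-3 polynomial gives g(m) = m³ + m² - 5m + 4.
Then g(1) = 1.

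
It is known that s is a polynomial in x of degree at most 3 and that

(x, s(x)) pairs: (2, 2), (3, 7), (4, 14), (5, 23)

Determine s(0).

First differences: 5, 7, 9. Second differences: 2, 2.
Level-2 differences are constant, so s has degree 2.
Fitting a degree-2 polynomial gives s(x) = x² - 2.
Then s(0) = -2.

-2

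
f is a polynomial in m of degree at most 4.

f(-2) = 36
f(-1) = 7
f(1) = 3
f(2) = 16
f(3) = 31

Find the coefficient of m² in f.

7

Write f(m) = am^4 + bm³ + cm² + dm + e; the 5 given values yield a linear system in the 5 coefficients.
Solving, the leading coefficient vanishes, and f(m) = -m³ + 7m² - m - 2.
The coefficient of m² is 7.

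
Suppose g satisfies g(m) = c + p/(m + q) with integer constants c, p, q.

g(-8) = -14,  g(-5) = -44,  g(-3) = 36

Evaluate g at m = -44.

(g(m) − c)(m + q) = p for each data point; the three points give a linear system in c and q, then p follows.
Solving: c = -4, q = 4, p = 40, so g(m) = -4 + 40/(m + 4).
Then g(-44) = -4 + 40/(-40) = -5.

-5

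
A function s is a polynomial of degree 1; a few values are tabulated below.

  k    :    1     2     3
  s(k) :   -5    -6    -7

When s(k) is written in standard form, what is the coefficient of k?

-1

First differences: -1, -1.
Level-1 differences are constant, so s has degree 1.
Fitting a degree-1 polynomial gives s(k) = -k - 4.
The coefficient of k is -1.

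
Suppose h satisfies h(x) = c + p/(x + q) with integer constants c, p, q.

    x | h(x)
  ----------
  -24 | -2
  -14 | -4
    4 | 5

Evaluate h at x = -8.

(h(x) − c)(x + q) = p for each data point; the three points give a linear system in c and q, then p follows.
Solving: c = 0, q = 4, p = 40, so h(x) = 40/(x + 4).
Then h(-8) = 0 + 40/(-4) = -10.

-10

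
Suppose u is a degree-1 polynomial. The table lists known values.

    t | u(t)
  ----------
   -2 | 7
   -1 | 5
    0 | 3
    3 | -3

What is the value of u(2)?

-1

Write u(t) = at + b; the 4 given values yield a linear system in the 2 coefficients.
Solving, u(t) = -2t + 3.
Then u(2) = -1.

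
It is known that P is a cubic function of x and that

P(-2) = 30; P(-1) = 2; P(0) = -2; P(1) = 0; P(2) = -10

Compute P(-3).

Write P(x) = ax³ + bx² + cx + d; the 5 given values yield a linear system in the 4 coefficients.
Solving, P(x) = -3x³ + 3x² + 2x - 2.
Then P(-3) = 100.

100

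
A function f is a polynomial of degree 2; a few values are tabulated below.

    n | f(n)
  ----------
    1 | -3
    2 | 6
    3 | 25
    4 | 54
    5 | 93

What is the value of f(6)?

Write f(n) = an² + bn + c; the 5 given values yield a linear system in the 3 coefficients.
Solving, f(n) = 5n² - 6n - 2.
Then f(6) = 142.

142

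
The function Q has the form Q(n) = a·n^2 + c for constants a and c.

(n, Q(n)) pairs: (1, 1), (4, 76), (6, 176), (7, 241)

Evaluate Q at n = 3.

From Q(1) = 1 and Q(4) = 76: 1a + c = 1 and 16a + c = 76.
Subtracting: 15a = 75, so a = 5; then c = 1 − 5·1 = -4.
So Q(n) = 5n² − 4, and Q(3) = 41.

41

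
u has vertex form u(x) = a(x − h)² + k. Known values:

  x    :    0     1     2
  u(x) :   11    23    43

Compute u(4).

107

First differences 12, 20; second difference 8 = 2a, so a = 4.
Expanding, the x-coefficient is −2ah = -8h; matching it to the data gives h = -1, and then k = 7.
So u(x) = 4(x + 1)² + 7.
u(4) = 4·5² + 7 = 107.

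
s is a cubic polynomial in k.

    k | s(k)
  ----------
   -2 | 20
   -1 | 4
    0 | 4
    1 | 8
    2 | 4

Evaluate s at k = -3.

64

First differences: -16, 0, 4, -4. Second differences: 16, 4, -8. Third differences: -12, -12.
Level-3 differences are constant, so s has degree 3.
Fitting a degree-3 polynomial gives s(k) = -2k³ + 2k² + 4k + 4.
Then s(-3) = 64.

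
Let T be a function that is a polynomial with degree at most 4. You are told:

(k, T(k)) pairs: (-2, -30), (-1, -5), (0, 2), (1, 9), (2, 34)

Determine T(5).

397

First differences: 25, 7, 7, 25. Second differences: -18, 0, 18. Third differences: 18, 18.
Level-3 differences are constant, so T has degree 3.
Fitting a degree-3 polynomial gives T(k) = 3k³ + 4k + 2.
Then T(5) = 397.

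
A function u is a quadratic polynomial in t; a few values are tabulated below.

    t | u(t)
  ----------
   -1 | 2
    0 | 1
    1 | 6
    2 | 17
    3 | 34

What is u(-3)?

22

First differences: -1, 5, 11, 17. Second differences: 6, 6, 6.
Level-2 differences are constant, so u has degree 2.
Fitting a degree-2 polynomial gives u(t) = 3t² + 2t + 1.
Then u(-3) = 22.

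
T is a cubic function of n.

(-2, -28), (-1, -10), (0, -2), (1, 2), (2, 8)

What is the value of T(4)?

50

First differences: 18, 8, 4, 6. Second differences: -10, -4, 2. Third differences: 6, 6.
Level-3 differences are constant, so T has degree 3.
Fitting a degree-3 polynomial gives T(n) = n³ - 2n² + 5n - 2.
Then T(4) = 50.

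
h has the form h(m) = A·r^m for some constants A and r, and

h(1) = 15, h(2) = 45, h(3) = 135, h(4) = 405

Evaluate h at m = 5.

Consecutive ratio: 45/15 = 3, and 135/45 = 3, so r = 3.
Then A·3^1 = 15 gives A = 5, and h(m) = 5·3^m.
h(5) = 5·3^5 = 1215.

1215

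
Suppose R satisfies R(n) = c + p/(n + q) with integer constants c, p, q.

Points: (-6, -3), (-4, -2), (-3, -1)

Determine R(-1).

(R(n) − c)(n + q) = p for each data point; the three points give a linear system in c and q, then p follows.
Solving: c = -5, q = 0, p = -12, so R(n) = -5 − 12/(n + 0).
Then R(-1) = -5 − 12/(-1) = 7.

7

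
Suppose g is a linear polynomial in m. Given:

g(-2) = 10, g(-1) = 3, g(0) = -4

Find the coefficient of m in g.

-7

First differences: -7, -7.
Level-1 differences are constant, so g has degree 1.
Fitting a degree-1 polynomial gives g(m) = -7m - 4.
The coefficient of m is -7.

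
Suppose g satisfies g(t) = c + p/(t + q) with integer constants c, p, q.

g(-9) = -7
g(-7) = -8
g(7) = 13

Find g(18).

2

(g(t) − c)(t + q) = p for each data point; the three points give a linear system in c and q, then p follows.
Solving: c = -2, q = -3, p = 60, so g(t) = -2 + 60/(t − 3).
Then g(18) = -2 + 60/15 = 2.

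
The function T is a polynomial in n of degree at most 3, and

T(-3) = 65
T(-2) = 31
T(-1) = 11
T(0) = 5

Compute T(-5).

175

Write T(n) = an³ + bn² + cn + d; the 4 given values yield a linear system in the 4 coefficients.
Solving, the leading coefficient vanishes, and T(n) = 7n² + n + 5.
Then T(-5) = 175.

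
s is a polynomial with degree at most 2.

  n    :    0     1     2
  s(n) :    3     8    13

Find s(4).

23

First differences: 5, 5.
Level-1 differences are constant, so s has degree 1.
Fitting a degree-1 polynomial gives s(n) = 5n + 3.
Then s(4) = 23.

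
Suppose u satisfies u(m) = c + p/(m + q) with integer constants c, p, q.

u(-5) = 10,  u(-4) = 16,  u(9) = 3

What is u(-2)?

(u(m) − c)(m + q) = p for each data point; the three points give a linear system in c and q, then p follows.
Solving: c = 4, q = 3, p = -12, so u(m) = 4 − 12/(m + 3).
Then u(-2) = 4 − 12/1 = -8.

-8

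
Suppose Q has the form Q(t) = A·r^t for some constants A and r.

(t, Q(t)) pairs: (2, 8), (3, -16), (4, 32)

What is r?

-2

Consecutive ratio: -16/8 = -2, and 32/(-16) = -2, so r = -2.
Then A·(-2)^2 = 8 gives A = 2, and Q(t) = 2·(-2)^t.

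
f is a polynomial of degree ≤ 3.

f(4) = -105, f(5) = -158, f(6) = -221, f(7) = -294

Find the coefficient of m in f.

First differences: -53, -63, -73. Second differences: -10, -10.
Level-2 differences are constant, so f has degree 2.
Fitting a degree-2 polynomial gives f(m) = -5m² - 8m + 7.
The coefficient of m is -8.

-8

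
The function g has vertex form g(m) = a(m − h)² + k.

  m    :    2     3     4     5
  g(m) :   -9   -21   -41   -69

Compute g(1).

First differences -12, -20, -28; second difference -8 = 2a, so a = -4.
Expanding, the m-coefficient is −2ah = 8h; matching it to the data gives h = 1, and then k = -5.
So g(m) = -4(m − 1)² − 5.
g(1) = -4·0² − 5 = -5.

-5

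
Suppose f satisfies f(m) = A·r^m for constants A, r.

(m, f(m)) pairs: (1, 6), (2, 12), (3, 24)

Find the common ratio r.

2

Consecutive ratio: 12/6 = 2, and 24/12 = 2, so r = 2.
Then A·2^1 = 6 gives A = 3, and f(m) = 3·2^m.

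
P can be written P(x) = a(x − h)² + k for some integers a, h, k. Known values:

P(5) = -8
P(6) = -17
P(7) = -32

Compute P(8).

-53

First differences -9, -15; second difference -6 = 2a, so a = -3.
Expanding, the x-coefficient is −2ah = 6h; matching it to the data gives h = 4, and then k = -5.
So P(x) = -3(x − 4)² − 5.
P(8) = -3·4² − 5 = -53.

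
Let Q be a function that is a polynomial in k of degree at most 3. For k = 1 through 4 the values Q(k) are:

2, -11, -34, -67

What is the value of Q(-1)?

First differences: -13, -23, -33. Second differences: -10, -10.
Level-2 differences are constant, so Q has degree 2.
Fitting a degree-2 polynomial gives Q(k) = -5k² + 2k + 5.
Then Q(-1) = -2.

-2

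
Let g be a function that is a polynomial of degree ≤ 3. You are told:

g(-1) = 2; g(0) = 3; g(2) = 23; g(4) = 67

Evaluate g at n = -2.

Write g(n) = an³ + bn² + cn + d; the 4 given values yield a linear system in the 4 coefficients.
Solving, the leading coefficient vanishes, and g(n) = 3n² + 4n + 3.
Then g(-2) = 7.

7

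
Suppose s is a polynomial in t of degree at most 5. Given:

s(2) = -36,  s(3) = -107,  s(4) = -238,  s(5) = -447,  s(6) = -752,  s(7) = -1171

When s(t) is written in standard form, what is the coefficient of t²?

Write s(t) = at^5 + bt^4 + ct³ + dt² + et + p; the 6 given values yield a linear system in the 6 coefficients.
Solving, the top 2 coefficients vanish, and s(t) = -3t³ - 3t² + t - 2.
The coefficient of t² is -3.

-3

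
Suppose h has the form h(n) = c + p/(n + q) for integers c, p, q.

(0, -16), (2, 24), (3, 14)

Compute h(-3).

-1

(h(n) − c)(n + q) = p for each data point; the three points give a linear system in c and q, then p follows.
Solving: c = 4, q = -1, p = 20, so h(n) = 4 + 20/(n − 1).
Then h(-3) = 4 + 20/(-4) = -1.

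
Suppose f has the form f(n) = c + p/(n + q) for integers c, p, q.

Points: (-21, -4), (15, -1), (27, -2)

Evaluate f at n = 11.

(f(n) − c)(n + q) = p for each data point; the three points give a linear system in c and q, then p follows.
Solving: c = -3, q = -3, p = 24, so f(n) = -3 + 24/(n − 3).
Then f(11) = -3 + 24/8 = 0.

0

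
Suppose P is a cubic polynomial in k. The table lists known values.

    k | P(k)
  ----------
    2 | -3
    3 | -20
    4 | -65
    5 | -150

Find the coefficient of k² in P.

Write P(k) = ak³ + bk² + ck + d; the 4 given values yield a linear system in the 4 coefficients.
Solving, P(k) = -2k³ + 4k² + k - 5.
The coefficient of k² is 4.

4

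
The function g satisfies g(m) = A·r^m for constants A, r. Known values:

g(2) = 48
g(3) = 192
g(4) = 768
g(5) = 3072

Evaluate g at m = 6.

Consecutive ratio: 192/48 = 4, and 768/192 = 4, so r = 4.
Then A·4^2 = 48 gives A = 3, and g(m) = 3·4^m.
g(6) = 3·4^6 = 12288.

12288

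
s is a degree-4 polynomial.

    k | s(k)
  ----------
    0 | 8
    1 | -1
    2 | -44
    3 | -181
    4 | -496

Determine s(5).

Write s(k) = ak^4 + bk³ + ck² + dk + e; the 5 given values yield a linear system in the 5 coefficients.
Solving, s(k) = -k^4 - 4k³ + 2k² - 6k + 8.
Then s(5) = -1097.

-1097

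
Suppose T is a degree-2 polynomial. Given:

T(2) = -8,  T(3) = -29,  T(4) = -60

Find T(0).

4

Write T(x) = ax² + bx + c; the 3 given values yield a linear system in the 3 coefficients.
Solving, T(x) = -5x² + 4x + 4.
Then T(0) = 4.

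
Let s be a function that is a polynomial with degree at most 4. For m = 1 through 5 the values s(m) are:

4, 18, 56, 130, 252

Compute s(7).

688

First differences: 14, 38, 74, 122. Second differences: 24, 36, 48. Third differences: 12, 12.
Level-3 differences are constant, so s has degree 3.
Fitting a degree-3 polynomial gives s(m) = 2m³ + 2.
Then s(7) = 688.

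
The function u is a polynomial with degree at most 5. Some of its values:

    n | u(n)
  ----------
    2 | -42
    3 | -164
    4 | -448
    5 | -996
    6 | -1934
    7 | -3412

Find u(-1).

12

Write u(n) = an^5 + bn^4 + cn³ + dn² + en + p; the 6 given values yield a linear system in the 6 coefficients.
Solving, the leading coefficient vanishes, and u(n) = -n^4 - 3n³ + n² - 5n + 4.
Then u(-1) = 12.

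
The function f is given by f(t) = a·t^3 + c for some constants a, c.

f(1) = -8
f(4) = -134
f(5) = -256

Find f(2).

From f(1) = -8 and f(4) = -134: 1a + c = -8 and 64a + c = -134.
Subtracting: 63a = -126, so a = -2; then c = -8 − (-2)·1 = -6.
So f(t) = -2t³ − 6, and f(2) = -22.

-22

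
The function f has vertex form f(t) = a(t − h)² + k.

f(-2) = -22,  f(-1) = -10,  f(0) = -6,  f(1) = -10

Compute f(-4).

First differences 12, 4, -4; second difference -8 = 2a, so a = -4.
Expanding, the t-coefficient is −2ah = 8h; matching it to the data gives h = 0, and then k = -6.
So f(t) = -4(t + 0)² − 6.
f(-4) = -4·(-4)² − 6 = -70.

-70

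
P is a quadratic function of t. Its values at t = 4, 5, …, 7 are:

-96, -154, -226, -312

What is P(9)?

-526

First differences: -58, -72, -86. Second differences: -14, -14.
Level-2 differences are constant, so P has degree 2.
Fitting a degree-2 polynomial gives P(t) = -7t² + 5t - 4.
Then P(9) = -526.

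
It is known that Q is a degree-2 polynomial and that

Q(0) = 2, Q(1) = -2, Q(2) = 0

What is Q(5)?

Write Q(n) = an² + bn + c; the 3 given values yield a linear system in the 3 coefficients.
Solving, Q(n) = 3n² - 7n + 2.
Then Q(5) = 42.

42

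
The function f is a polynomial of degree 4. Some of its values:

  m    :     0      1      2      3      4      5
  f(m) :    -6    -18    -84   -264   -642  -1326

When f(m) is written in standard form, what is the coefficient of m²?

First differences: -12, -66, -180, -378, -684. Second differences: -54, -114, -198, -306. Third differences: -60, -84, -108. Fourth differences: -24, -24.
Level-4 differences are constant, so f has degree 4.
Fitting a degree-4 polynomial gives f(m) = -m^4 - 4m³ - 8m² + m - 6.
The coefficient of m² is -8.

-8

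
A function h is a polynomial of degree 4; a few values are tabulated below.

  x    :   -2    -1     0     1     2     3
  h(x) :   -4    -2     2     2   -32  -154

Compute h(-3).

-22

First differences: 2, 4, 0, -34, -122. Second differences: 2, -4, -34, -88. Third differences: -6, -30, -54. Fourth differences: -24, -24.
Level-4 differences are constant, so h has degree 4.
Fitting a degree-4 polynomial gives h(x) = -x^4 - 3x³ - x² + 5x + 2.
Then h(-3) = -22.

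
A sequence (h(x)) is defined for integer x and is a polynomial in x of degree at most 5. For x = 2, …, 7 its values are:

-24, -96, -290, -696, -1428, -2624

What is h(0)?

-6

Write h(x) = ax^5 + bx^4 + cx³ + dx² + ex + p; the 6 given values yield a linear system in the 6 coefficients.
Solving, the leading coefficient vanishes, and h(x) = -x^4 - x³ + 3x² - 3x - 6.
The constant term is h(0) = -6.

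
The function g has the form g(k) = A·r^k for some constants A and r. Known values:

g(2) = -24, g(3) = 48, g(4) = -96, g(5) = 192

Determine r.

Consecutive ratio: 48/(-24) = -2, and -96/48 = -2, so r = -2.
Then A·(-2)^2 = -24 gives A = -6, and g(k) = -6·(-2)^k.

-2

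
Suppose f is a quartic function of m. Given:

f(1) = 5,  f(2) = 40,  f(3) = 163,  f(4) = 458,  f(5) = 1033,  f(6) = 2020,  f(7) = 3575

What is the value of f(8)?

First differences: 35, 123, 295, 575, 987, 1555. Second differences: 88, 172, 280, 412, 568. Third differences: 84, 108, 132, 156. Fourth differences: 24, 24, 24.
Level-4 differences are constant, so f has degree 4.
Extending the table by one column gives the next first difference 2303, so f(8) = 3575 + 2303 = 5878.

5878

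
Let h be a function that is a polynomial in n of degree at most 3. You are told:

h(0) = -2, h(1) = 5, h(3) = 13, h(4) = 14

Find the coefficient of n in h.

8

Write h(n) = an³ + bn² + cn + d; the 4 given values yield a linear system in the 4 coefficients.
Solving, the leading coefficient vanishes, and h(n) = -n² + 8n - 2.
The coefficient of n is 8.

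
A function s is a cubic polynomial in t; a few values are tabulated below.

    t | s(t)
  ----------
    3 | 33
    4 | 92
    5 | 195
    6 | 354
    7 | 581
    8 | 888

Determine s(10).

First differences: 59, 103, 159, 227, 307. Second differences: 44, 56, 68, 80. Third differences: 12, 12, 12.
Level-3 differences are constant, so s has degree 3.
Fitting a degree-3 polynomial gives s(t) = 2t³ - 2t² - t.
Then s(10) = 1790.

1790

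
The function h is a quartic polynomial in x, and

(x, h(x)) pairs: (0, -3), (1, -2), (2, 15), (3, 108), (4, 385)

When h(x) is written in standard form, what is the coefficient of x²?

Write h(x) = ax^4 + bx³ + cx² + dx + e; the 5 given values yield a linear system in the 5 coefficients.
Solving, h(x) = 2x^4 - 2x³ + x - 3.
The coefficient of x² is 0.

0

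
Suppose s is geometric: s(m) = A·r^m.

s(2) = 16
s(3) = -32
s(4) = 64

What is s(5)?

-128

Consecutive ratio: -32/16 = -2, and 64/(-32) = -2, so r = -2.
Then A·(-2)^2 = 16 gives A = 4, and s(m) = 4·(-2)^m.
s(5) = 4·(-2)^5 = -128.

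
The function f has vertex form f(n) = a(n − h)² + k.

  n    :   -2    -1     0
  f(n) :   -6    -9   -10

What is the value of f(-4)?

First differences -3, -1; second difference 2 = 2a, so a = 1.
Expanding, the n-coefficient is −2ah = -2h; matching it to the data gives h = 0, and then k = -10.
So f(n) = 1(n + 0)² − 10.
f(-4) = 1·(-4)² − 10 = 6.

6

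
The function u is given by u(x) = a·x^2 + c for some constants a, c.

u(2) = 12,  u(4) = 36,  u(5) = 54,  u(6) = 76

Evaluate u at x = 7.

From u(2) = 12 and u(4) = 36: 4a + c = 12 and 16a + c = 36.
Subtracting: 12a = 24, so a = 2; then c = 12 − 2·4 = 4.
So u(x) = 2x² + 4, and u(7) = 102.

102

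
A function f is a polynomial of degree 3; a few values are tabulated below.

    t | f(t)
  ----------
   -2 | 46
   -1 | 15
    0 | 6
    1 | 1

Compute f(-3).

Write f(t) = at³ + bt² + ct + d; the 4 given values yield a linear system in the 4 coefficients.
Solving, f(t) = -3t³ + 2t² - 4t + 6.
Then f(-3) = 117.

117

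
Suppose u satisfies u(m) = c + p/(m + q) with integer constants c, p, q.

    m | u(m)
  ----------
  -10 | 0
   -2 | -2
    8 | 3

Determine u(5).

(u(m) − c)(m + q) = p for each data point; the three points give a linear system in c and q, then p follows.
Solving: c = 1, q = -2, p = 12, so u(m) = 1 + 12/(m − 2).
Then u(5) = 1 + 12/3 = 5.

5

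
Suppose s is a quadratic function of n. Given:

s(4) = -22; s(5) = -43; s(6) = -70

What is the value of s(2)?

Write s(n) = an² + bn + c; the 3 given values yield a linear system in the 3 coefficients.
Solving, s(n) = -3n² + 6n + 2.
Then s(2) = 2.

2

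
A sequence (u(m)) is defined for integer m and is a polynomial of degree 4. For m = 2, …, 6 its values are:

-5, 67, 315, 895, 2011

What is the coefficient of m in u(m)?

Write u(m) = am^4 + bm³ + cm² + dm + e; the 5 given values yield a linear system in the 5 coefficients.
Solving, u(m) = 2m^4 - 2m³ - 4m² - 5.
The coefficient of m is 0.

0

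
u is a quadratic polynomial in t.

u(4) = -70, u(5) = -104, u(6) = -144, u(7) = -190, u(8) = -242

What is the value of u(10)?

-364

First differences: -34, -40, -46, -52. Second differences: -6, -6, -6.
Level-2 differences are constant, so u has degree 2.
Fitting a degree-2 polynomial gives u(t) = -3t² - 7t + 6.
Then u(10) = -364.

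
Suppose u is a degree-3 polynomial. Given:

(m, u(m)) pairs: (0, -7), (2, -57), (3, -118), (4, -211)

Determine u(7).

-742

Write u(m) = am³ + bm² + cm + d; the 4 given values yield a linear system in the 4 coefficients.
Solving, u(m) = -m³ - 7m² - 7m - 7.
Then u(7) = -742.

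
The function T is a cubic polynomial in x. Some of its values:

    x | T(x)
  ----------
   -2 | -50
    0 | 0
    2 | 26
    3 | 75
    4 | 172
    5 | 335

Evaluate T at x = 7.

931

Write T(x) = ax³ + bx² + cx + d; the 6 given values yield a linear system in the 4 coefficients.
Solving, T(x) = 3x³ - 3x² + 7x.
Then T(7) = 931.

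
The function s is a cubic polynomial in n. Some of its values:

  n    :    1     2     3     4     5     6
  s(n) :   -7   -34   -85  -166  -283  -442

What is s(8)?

-910

Write s(n) = an³ + bn² + cn + d; the 6 given values yield a linear system in the 4 coefficients.
Solving, s(n) = -n³ - 6n² - 2n + 2.
Then s(8) = -910.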